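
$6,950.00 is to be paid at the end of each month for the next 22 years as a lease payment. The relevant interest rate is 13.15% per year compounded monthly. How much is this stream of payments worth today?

$598,521.16

This is an ordinary annuity: 264 payments of $6,950.00 at the end of each month.
Periodic rate r = 0.1315/12 per month; n is counted in months.
PV = PMT × [(1 − (1+r)^−n)/r] = 6,950 × [1 − (1+r)^−264] / r = $598,521.16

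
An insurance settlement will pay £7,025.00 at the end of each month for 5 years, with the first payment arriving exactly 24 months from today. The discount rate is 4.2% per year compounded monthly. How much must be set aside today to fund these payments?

£350,277.82

Ordinary annuity of 60 payments, first payment at period 24.
Periodic rate r = 0.042/12 per month; n is counted in months.
The ordinary-annuity PV formula values the stream one period before the first payment (period 23); discount that back 23 periods:
PV₀ = 7,025 × [1 − (1+r)^−60] / r × (1+r)^−23 = £350,277.82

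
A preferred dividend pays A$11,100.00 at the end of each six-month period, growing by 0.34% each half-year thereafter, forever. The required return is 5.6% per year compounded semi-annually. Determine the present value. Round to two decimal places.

A$451,219.51

Periodic rate r = 0.056/2 per half-year.
Growing perpetuity (Gordon): PV = PMT₁ / (r − g) = 11,100 / (r − 0.0034) = A$451,219.51.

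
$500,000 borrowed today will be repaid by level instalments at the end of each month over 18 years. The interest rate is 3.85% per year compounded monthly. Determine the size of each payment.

Level ordinary annuity; solve PV = PMT × [(1 − (1+r)^−n)/r] for PMT.
Periodic rate r = 0.0385/12 per month; n is counted in months.
With n = 216: PMT = 500,000 / ([(1 − (1+r)^−n)/r]) = $3,212.37

$3,212.37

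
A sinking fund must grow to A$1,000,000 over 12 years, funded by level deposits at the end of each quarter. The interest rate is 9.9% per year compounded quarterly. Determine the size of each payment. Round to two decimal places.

A$11,081.72

Level ordinary annuity; solve FV = PMT × [((1+r)^n − 1)/r] for PMT.
Periodic rate r = 0.099/4 per quarter; n is counted in quarters.
With n = 48: PMT = 1,000,000 / ([((1+r)^n − 1)/r]) = A$11,081.72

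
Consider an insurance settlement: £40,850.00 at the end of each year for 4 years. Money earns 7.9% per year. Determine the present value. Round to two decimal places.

This is an ordinary annuity: 4 payments of £40,850.00 at the end of each year.
Periodic rate r = 0.079 per year.
PV = PMT × [(1 − (1+r)^−n)/r] = 40,850 × [1 − (1+r)^−4] / r = £135,602.09

£135,602.09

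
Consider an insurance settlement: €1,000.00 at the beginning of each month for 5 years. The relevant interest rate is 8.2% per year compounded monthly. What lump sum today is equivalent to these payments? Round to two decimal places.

€49,421.81

This is an annuity due: 60 payments of €1,000.00 at the beginning of each month.
Periodic rate r = 0.082/12 per month; n is counted in months.
PV = PMT × [(1 − (1+r)^−n)/r] × (1+r) = 1,000 × [1 − (1+r)^−60] / r × (1+r) = €49,421.81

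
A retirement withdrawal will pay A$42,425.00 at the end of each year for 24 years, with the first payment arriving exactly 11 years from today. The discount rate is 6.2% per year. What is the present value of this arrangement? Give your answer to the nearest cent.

Ordinary annuity of 24 payments, first payment at period 11.
Periodic rate r = 0.062 per year.
The ordinary-annuity PV formula values the stream one period before the first payment (period 10); discount that back 10 periods:
PV₀ = 42,425 × [1 − (1+r)^−24] / r × (1+r)^−10 = A$286,449.18

A$286,449.18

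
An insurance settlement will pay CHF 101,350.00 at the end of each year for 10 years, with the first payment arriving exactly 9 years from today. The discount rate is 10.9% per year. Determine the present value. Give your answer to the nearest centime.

Ordinary annuity of 10 payments, first payment at period 9.
Periodic rate r = 0.109 per year.
The ordinary-annuity PV formula values the stream one period before the first payment (period 8); discount that back 8 periods:
PV₀ = 101,350 × [1 − (1+r)^−10] / r × (1+r)^−8 = CHF 261,971.06

CHF 261,971.06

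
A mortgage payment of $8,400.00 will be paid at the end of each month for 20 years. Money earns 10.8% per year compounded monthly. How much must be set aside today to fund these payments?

This is an ordinary annuity: 240 payments of $8,400.00 at the end of each month.
Periodic rate r = 0.108/12 per month; n is counted in months.
PV = PMT × [(1 − (1+r)^−n)/r] = 8,400 × [1 − (1+r)^−240] / r = $824,651.52

$824,651.52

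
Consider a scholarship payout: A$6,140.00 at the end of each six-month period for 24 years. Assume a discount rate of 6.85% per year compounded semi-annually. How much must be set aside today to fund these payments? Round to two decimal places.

A$143,667.42

This is an ordinary annuity: 48 payments of A$6,140.00 at the end of each six-month period.
Periodic rate r = 0.0685/2 per half-year; n is counted in half-years.
PV = PMT × [(1 − (1+r)^−n)/r] = 6,140 × [1 − (1+r)^−48] / r = A$143,667.42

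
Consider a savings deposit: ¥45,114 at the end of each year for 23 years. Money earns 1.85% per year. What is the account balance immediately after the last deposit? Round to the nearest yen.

¥1,278,840

This is an ordinary annuity: 23 deposits of ¥45,114 at the end of each year.
Periodic rate r = 0.0185 per year.
FV = PMT × [((1+r)^n − 1)/r] = 45,114 × [(1+r)^23 − 1] / r = ¥1,278,840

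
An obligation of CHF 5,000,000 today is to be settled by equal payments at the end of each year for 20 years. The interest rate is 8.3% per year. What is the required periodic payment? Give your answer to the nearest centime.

Level ordinary annuity; solve PV = PMT × [(1 − (1+r)^−n)/r] for PMT.
Periodic rate r = 0.083 per year.
With n = 20: PMT = 5,000,000 / ([(1 − (1+r)^−n)/r]) = CHF 520,682.74

CHF 520,682.74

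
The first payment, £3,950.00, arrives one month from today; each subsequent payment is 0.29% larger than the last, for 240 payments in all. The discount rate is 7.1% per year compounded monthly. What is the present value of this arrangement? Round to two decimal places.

£672,566.90

Periodic rate r = 0.071/12 per month; n is counted in months.
Growing ordinary annuity: PV = PMT₁ × [1 − ((1+g)/(1+r))^n] / (r − g) = 3,950 × [1 − ((1+0.0029)/(1+r))^240] / (r − 0.0029) = £672,566.90.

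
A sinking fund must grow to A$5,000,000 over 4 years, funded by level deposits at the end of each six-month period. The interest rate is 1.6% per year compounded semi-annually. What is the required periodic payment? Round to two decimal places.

Level ordinary annuity; solve FV = PMT × [((1+r)^n − 1)/r] for PMT.
Periodic rate r = 0.016/2 per half-year; n is counted in half-years.
With n = 8: PMT = 5,000,000 / ([((1+r)^n − 1)/r]) = A$607,709.15

A$607,709.15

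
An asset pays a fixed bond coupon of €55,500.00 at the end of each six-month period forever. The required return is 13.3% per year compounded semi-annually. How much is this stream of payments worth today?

Periodic rate r = 0.133/2 per half-year.
Level perpetuity: PV = PMT / r = 55,500 / (0.133/2) = €834,586.47.

€834,586.47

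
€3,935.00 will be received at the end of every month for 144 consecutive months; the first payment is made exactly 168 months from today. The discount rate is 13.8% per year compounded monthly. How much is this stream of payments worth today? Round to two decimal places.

€40,923.37

Ordinary annuity of 144 payments, first payment at period 168.
Periodic rate r = 0.138/12 per month; n is counted in months.
The ordinary-annuity PV formula values the stream one period before the first payment (period 167); discount that back 167 periods:
PV₀ = 3,935 × [1 − (1+r)^−144] / r × (1+r)^−167 = €40,923.37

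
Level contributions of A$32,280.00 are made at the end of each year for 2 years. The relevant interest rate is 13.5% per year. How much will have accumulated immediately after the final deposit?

This is an ordinary annuity: 2 deposits of A$32,280.00 at the end of each year.
Periodic rate r = 0.135 per year.
FV = PMT × [((1+r)^n − 1)/r] = 32,280 × [(1+r)^2 − 1] / r = A$68,917.80

A$68,917.80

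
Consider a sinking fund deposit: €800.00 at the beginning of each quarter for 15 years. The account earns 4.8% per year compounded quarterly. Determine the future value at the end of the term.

€70,546.34

This is an annuity due: 60 deposits of €800.00 at the beginning of each quarter.
Periodic rate r = 0.048/4 per quarter; n is counted in quarters.
FV = PMT × [((1+r)^n − 1)/r] × (1+r) = 800 × [(1+r)^60 − 1] / r × (1+r) = €70,546.34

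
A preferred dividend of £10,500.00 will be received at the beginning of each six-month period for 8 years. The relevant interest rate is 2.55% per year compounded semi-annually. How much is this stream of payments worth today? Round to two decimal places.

£153,032.20

This is an annuity due: 16 payments of £10,500.00 at the beginning of each six-month period.
Periodic rate r = 0.0255/2 per half-year; n is counted in half-years.
PV = PMT × [(1 − (1+r)^−n)/r] × (1+r) = 10,500 × [1 − (1+r)^−16] / r × (1+r) = £153,032.20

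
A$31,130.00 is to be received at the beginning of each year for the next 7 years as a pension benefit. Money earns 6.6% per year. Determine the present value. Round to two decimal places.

A$181,362.56

This is an annuity due: 7 payments of A$31,130.00 at the beginning of each year.
Periodic rate r = 0.066 per year.
PV = PMT × [(1 − (1+r)^−n)/r] × (1+r) = 31,130 × [1 − (1+r)^−7] / r × (1+r) = A$181,362.56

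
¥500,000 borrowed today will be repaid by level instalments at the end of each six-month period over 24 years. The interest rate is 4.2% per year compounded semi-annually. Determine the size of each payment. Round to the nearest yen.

¥16,634

Level ordinary annuity; solve PV = PMT × [(1 − (1+r)^−n)/r] for PMT.
Periodic rate r = 0.042/2 per half-year; n is counted in half-years.
With n = 48: PMT = 500,000 / ([(1 − (1+r)^−n)/r]) = ¥16,634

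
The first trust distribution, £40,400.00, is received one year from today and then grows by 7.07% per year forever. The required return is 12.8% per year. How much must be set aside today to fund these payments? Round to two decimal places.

£705,061.08

Periodic rate r = 0.128 per year.
Growing perpetuity (Gordon): PV = PMT₁ / (r − g) = 40,400 / (r − 0.0707) = £705,061.08.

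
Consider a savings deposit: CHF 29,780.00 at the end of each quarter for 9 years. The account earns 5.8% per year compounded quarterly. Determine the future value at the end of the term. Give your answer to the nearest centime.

CHF 1,394,709.36

This is an ordinary annuity: 36 deposits of CHF 29,780.00 at the end of each quarter.
Periodic rate r = 0.058/4 per quarter; n is counted in quarters.
FV = PMT × [((1+r)^n − 1)/r] = 29,780 × [(1+r)^36 − 1] / r = CHF 1,394,709.36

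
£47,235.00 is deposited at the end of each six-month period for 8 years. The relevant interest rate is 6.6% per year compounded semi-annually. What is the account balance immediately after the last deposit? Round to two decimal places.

This is an ordinary annuity: 16 deposits of £47,235.00 at the end of each six-month period.
Periodic rate r = 0.066/2 per half-year; n is counted in half-years.
FV = PMT × [((1+r)^n − 1)/r] = 47,235 × [(1+r)^16 − 1] / r = £974,966.02

£974,966.02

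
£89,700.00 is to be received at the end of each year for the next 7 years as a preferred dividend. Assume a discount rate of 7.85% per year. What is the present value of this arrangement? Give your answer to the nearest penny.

This is an ordinary annuity: 7 payments of £89,700.00 at the end of each year.
Periodic rate r = 0.0785 per year.
PV = PMT × [(1 − (1+r)^−n)/r] = 89,700 × [1 − (1+r)^−7] / r = £469,416.82

£469,416.82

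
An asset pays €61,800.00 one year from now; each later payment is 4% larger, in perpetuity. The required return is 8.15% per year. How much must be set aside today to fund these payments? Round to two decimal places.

Periodic rate r = 0.0815 per year.
Growing perpetuity (Gordon): PV = PMT₁ / (r − g) = 61,800 / (r − 0.04) = €1,489,156.63.

€1,489,156.63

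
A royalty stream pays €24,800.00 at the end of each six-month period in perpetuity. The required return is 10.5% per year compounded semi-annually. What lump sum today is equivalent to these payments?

€472,380.95

Periodic rate r = 0.105/2 per half-year.
Level perpetuity: PV = PMT / r = 24,800 / (0.105/2) = €472,380.95.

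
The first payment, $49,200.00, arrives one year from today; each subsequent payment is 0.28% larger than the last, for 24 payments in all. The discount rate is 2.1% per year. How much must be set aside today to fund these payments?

Periodic rate r = 0.021 per year.
Growing ordinary annuity: PV = PMT₁ × [1 − ((1+g)/(1+r))^n] / (r − g) = 49,200 × [1 − ((1+0.0028)/(1+r))^24] / (r − 0.0028) = $947,720.39.

$947,720.39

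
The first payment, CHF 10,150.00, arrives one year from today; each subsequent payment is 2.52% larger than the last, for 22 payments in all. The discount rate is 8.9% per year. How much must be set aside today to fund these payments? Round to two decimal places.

Periodic rate r = 0.089 per year.
Growing ordinary annuity: PV = PMT₁ × [1 − ((1+g)/(1+r))^n] / (r − g) = 10,150 × [1 − ((1+0.0252)/(1+r))^22] / (r − 0.0252) = CHF 116,938.62.

CHF 116,938.62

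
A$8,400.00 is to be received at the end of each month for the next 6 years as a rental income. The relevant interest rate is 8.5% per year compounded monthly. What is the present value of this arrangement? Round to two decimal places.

This is an ordinary annuity: 72 payments of A$8,400.00 at the end of each month.
Periodic rate r = 0.085/12 per month; n is counted in months.
PV = PMT × [(1 − (1+r)^−n)/r] = 8,400 × [1 − (1+r)^−72] / r = A$472,483.87

A$472,483.87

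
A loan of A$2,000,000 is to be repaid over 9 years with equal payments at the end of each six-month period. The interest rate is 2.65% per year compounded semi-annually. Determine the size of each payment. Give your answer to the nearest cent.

A$125,618.35

Level ordinary annuity; solve PV = PMT × [(1 − (1+r)^−n)/r] for PMT.
Periodic rate r = 0.0265/2 per half-year; n is counted in half-years.
With n = 18: PMT = 2,000,000 / ([(1 − (1+r)^−n)/r]) = A$125,618.35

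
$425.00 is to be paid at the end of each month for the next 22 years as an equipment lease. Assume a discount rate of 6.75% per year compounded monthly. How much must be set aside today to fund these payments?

This is an ordinary annuity: 264 payments of $425.00 at the end of each month.
Periodic rate r = 0.0675/12 per month; n is counted in months.
PV = PMT × [(1 − (1+r)^−n)/r] = 425 × [1 − (1+r)^−264] / r = $58,370.69

$58,370.69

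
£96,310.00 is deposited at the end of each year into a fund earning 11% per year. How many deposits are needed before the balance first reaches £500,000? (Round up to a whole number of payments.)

5 payments

Periodic rate r = 0.11 per year.
Ordinary annuity FV: 500,000 = 96,310 × [((1+r)^n − 1)/r].
(1+r)^n = 1 + 500,000 × r / 96,310, so n = ln(1 + 500,000·r/96,310) / ln(1+r) = 4.33.
Round up to a whole number of payments: n = 5.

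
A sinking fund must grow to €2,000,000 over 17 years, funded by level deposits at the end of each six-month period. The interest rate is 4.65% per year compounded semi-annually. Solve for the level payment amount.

€39,252.48

Level ordinary annuity; solve FV = PMT × [((1+r)^n − 1)/r] for PMT.
Periodic rate r = 0.0465/2 per half-year; n is counted in half-years.
With n = 34: PMT = 2,000,000 / ([((1+r)^n − 1)/r]) = €39,252.48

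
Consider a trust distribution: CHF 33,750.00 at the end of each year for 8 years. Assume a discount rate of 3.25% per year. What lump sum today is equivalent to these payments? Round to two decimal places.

This is an ordinary annuity: 8 payments of CHF 33,750.00 at the end of each year.
Periodic rate r = 0.0325 per year.
PV = PMT × [(1 − (1+r)^−n)/r] = 33,750 × [1 − (1+r)^−8] / r = CHF 234,435.83

CHF 234,435.83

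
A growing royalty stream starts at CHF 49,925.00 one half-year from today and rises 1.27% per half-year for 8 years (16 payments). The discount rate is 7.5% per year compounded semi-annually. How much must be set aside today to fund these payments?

Periodic rate r = 0.075/2 per half-year; n is counted in half-years.
Growing ordinary annuity: PV = PMT₁ × [1 − ((1+g)/(1+r))^n] / (r − g) = 49,925 × [1 − ((1+0.0127)/(1+r))^16] / (r − 0.0127) = CHF 646,164.17.

CHF 646,164.17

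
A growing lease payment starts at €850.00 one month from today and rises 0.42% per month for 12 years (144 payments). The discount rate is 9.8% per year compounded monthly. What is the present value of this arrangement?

Periodic rate r = 0.098/12 per month; n is counted in months.
Growing ordinary annuity: PV = PMT₁ × [1 − ((1+g)/(1+r))^n] / (r − g) = 850 × [1 − ((1+0.0042)/(1+r))^144] / (r − 0.0042) = €92,821.50.

€92,821.50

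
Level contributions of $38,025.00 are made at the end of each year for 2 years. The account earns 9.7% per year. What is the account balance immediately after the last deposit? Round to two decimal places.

$79,738.42

This is an ordinary annuity: 2 deposits of $38,025.00 at the end of each year.
Periodic rate r = 0.097 per year.
FV = PMT × [((1+r)^n − 1)/r] = 38,025 × [(1+r)^2 − 1] / r = $79,738.42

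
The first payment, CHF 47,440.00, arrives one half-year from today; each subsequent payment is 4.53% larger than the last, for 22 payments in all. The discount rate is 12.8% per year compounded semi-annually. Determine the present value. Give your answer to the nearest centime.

Periodic rate r = 0.128/2 per half-year; n is counted in half-years.
Growing ordinary annuity: PV = PMT₁ × [1 − ((1+g)/(1+r))^n] / (r − g) = 47,440 × [1 − ((1+0.0453)/(1+r))^22] / (r − 0.0453) = CHF 819,432.32.

CHF 819,432.32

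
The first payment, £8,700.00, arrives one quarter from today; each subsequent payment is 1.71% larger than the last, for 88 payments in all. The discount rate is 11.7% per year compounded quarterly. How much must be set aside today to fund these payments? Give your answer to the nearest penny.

£464,219.37

Periodic rate r = 0.117/4 per quarter; n is counted in quarters.
Growing ordinary annuity: PV = PMT₁ × [1 − ((1+g)/(1+r))^n] / (r − g) = 8,700 × [1 − ((1+0.0171)/(1+r))^88] / (r − 0.0171) = £464,219.37.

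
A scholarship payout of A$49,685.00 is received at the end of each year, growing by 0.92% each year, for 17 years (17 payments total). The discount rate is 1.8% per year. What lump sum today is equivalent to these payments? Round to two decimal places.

Periodic rate r = 0.018 per year.
Growing ordinary annuity: PV = PMT₁ × [1 − ((1+g)/(1+r))^n] / (r − g) = 49,685 × [1 − ((1+0.0092)/(1+r))^17] / (r − 0.0092) = A$774,738.08.

A$774,738.08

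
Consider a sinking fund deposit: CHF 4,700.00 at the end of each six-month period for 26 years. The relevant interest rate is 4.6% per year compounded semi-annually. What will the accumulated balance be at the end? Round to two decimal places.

This is an ordinary annuity: 52 deposits of CHF 4,700.00 at the end of each six-month period.
Periodic rate r = 0.046/2 per half-year; n is counted in half-years.
FV = PMT × [((1+r)^n − 1)/r] = 4,700 × [(1+r)^52 − 1] / r = CHF 462,309.99

CHF 462,309.99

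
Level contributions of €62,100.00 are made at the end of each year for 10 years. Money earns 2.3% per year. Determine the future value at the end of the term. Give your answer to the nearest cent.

€689,378.74

This is an ordinary annuity: 10 deposits of €62,100.00 at the end of each year.
Periodic rate r = 0.023 per year.
FV = PMT × [((1+r)^n − 1)/r] = 62,100 × [(1+r)^10 − 1] / r = €689,378.74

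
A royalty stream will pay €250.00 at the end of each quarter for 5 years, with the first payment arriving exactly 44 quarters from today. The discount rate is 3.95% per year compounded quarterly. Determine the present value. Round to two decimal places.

Ordinary annuity of 20 payments, first payment at period 44.
Periodic rate r = 0.0395/4 per quarter; n is counted in quarters.
The ordinary-annuity PV formula values the stream one period before the first payment (period 43); discount that back 43 periods:
PV₀ = 250 × [1 − (1+r)^−20] / r × (1+r)^−43 = €2,960.39

€2,960.39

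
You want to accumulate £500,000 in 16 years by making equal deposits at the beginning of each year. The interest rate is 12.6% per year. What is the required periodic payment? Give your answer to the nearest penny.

£9,854.73

Level annuity due; solve FV = PMT × [((1+r)^n − 1)/r] × (1+r) for PMT.
Periodic rate r = 0.126 per year.
With n = 16: PMT = 500,000 / ([((1+r)^n − 1)/r] × (1+r)) = £9,854.73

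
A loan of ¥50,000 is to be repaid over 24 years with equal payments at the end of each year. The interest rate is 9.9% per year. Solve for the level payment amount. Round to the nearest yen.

¥5,523

Level ordinary annuity; solve PV = PMT × [(1 − (1+r)^−n)/r] for PMT.
Periodic rate r = 0.099 per year.
With n = 24: PMT = 50,000 / ([(1 − (1+r)^−n)/r]) = ¥5,523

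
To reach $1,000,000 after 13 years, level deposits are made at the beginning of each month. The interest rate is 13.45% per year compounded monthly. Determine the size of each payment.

Level annuity due; solve FV = PMT × [((1+r)^n − 1)/r] × (1+r) for PMT.
Periodic rate r = 0.1345/12 per month; n is counted in months.
With n = 156: PMT = 1,000,000 / ([((1+r)^n − 1)/r] × (1+r)) = $2,363.17

$2,363.17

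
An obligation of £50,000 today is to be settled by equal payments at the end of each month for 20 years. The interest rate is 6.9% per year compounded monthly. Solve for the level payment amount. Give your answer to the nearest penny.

£384.65

Level ordinary annuity; solve PV = PMT × [(1 − (1+r)^−n)/r] for PMT.
Periodic rate r = 0.069/12 per month; n is counted in months.
With n = 240: PMT = 50,000 / ([(1 − (1+r)^−n)/r]) = £384.65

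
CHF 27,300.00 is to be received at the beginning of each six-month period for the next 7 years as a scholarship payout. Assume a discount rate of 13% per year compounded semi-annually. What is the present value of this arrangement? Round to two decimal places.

CHF 262,072.96

This is an annuity due: 14 payments of CHF 27,300.00 at the beginning of each six-month period.
Periodic rate r = 0.13/2 per half-year; n is counted in half-years.
PV = PMT × [(1 − (1+r)^−n)/r] × (1+r) = 27,300 × [1 − (1+r)^−14] / r × (1+r) = CHF 262,072.96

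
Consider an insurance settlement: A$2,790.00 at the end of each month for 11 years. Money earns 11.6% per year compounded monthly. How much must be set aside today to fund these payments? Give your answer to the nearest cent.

This is an ordinary annuity: 132 payments of A$2,790.00 at the end of each month.
Periodic rate r = 0.116/12 per month; n is counted in months.
PV = PMT × [(1 − (1+r)^−n)/r] = 2,790 × [1 − (1+r)^−132] / r = A$207,556.51

A$207,556.51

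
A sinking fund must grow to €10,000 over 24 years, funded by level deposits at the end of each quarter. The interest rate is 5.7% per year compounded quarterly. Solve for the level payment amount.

€49.31

Level ordinary annuity; solve FV = PMT × [((1+r)^n − 1)/r] for PMT.
Periodic rate r = 0.057/4 per quarter; n is counted in quarters.
With n = 96: PMT = 10,000 / ([((1+r)^n − 1)/r]) = €49.31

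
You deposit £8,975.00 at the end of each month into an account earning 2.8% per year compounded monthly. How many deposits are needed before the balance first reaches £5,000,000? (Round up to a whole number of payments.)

358 payments

Periodic rate r = 0.028/12 per month; n is counted in months.
Ordinary annuity FV: 5,000,000 = 8,975 × [((1+r)^n − 1)/r].
(1+r)^n = 1 + 5,000,000 × r / 8,975, so n = ln(1 + 5,000,000·r/8,975) / ln(1+r) = 357.36.
Round up to a whole number of payments: n = 358.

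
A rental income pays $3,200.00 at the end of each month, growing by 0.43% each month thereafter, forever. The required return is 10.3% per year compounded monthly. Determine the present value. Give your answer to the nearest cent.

Periodic rate r = 0.103/12 per month.
Growing perpetuity (Gordon): PV = PMT₁ / (r − g) = 3,200 / (r − 0.0043) = $747,081.71.

$747,081.71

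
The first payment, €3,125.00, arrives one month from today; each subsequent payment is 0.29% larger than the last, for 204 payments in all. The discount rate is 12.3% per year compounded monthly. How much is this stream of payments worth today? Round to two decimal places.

Periodic rate r = 0.123/12 per month; n is counted in months.
Growing ordinary annuity: PV = PMT₁ × [1 − ((1+g)/(1+r))^n] / (r − g) = 3,125 × [1 − ((1+0.0029)/(1+r))^204] / (r − 0.0029) = €329,311.22.

€329,311.22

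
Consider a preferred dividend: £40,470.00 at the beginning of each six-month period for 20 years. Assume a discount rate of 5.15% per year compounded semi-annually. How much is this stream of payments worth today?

£1,029,029.31

This is an annuity due: 40 payments of £40,470.00 at the beginning of each six-month period.
Periodic rate r = 0.0515/2 per half-year; n is counted in half-years.
PV = PMT × [(1 − (1+r)^−n)/r] × (1+r) = 40,470 × [1 − (1+r)^−40] / r × (1+r) = £1,029,029.31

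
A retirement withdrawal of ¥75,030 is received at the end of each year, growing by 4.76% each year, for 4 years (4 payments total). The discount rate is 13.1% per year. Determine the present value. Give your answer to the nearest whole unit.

¥237,423

Periodic rate r = 0.131 per year.
Growing ordinary annuity: PV = PMT₁ × [1 − ((1+g)/(1+r))^n] / (r − g) = 75,030 × [1 − ((1+0.0476)/(1+r))^4] / (r − 0.0476) = ¥237,423.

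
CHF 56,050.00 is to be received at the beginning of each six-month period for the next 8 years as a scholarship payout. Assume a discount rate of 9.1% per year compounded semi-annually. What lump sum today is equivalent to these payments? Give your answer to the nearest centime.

CHF 655,937.65

This is an annuity due: 16 payments of CHF 56,050.00 at the beginning of each six-month period.
Periodic rate r = 0.091/2 per half-year; n is counted in half-years.
PV = PMT × [(1 − (1+r)^−n)/r] × (1+r) = 56,050 × [1 − (1+r)^−16] / r × (1+r) = CHF 655,937.65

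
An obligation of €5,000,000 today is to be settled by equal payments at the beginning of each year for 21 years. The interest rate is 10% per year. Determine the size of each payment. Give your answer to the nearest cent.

€525,565.41

Level annuity due; solve PV = PMT × [(1 − (1+r)^−n)/r] × (1+r) for PMT.
Periodic rate r = 0.1 per year.
With n = 21: PMT = 5,000,000 / ([(1 − (1+r)^−n)/r] × (1+r)) = €525,565.41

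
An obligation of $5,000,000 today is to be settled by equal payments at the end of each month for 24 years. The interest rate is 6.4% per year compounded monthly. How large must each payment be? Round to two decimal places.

$34,018.84

Level ordinary annuity; solve PV = PMT × [(1 − (1+r)^−n)/r] for PMT.
Periodic rate r = 0.064/12 per month; n is counted in months.
With n = 288: PMT = 5,000,000 / ([(1 − (1+r)^−n)/r]) = $34,018.84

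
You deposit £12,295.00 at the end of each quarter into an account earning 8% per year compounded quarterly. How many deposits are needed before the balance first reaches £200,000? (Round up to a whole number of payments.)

Periodic rate r = 0.08/4 per quarter; n is counted in quarters.
Ordinary annuity FV: 200,000 = 12,295 × [((1+r)^n − 1)/r].
(1+r)^n = 1 + 200,000 × r / 12,295, so n = ln(1 + 200,000·r/12,295) / ln(1+r) = 14.22.
Round up to a whole number of payments: n = 15.

15 payments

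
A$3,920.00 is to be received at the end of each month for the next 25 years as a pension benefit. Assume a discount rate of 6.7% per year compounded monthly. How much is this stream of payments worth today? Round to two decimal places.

A$569,968.35

This is an ordinary annuity: 300 payments of A$3,920.00 at the end of each month.
Periodic rate r = 0.067/12 per month; n is counted in months.
PV = PMT × [(1 − (1+r)^−n)/r] = 3,920 × [1 − (1+r)^−300] / r = A$569,968.35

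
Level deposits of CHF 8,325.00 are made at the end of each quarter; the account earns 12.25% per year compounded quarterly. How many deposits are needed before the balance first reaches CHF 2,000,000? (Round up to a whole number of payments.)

71 payments

Periodic rate r = 0.1225/4 per quarter; n is counted in quarters.
Ordinary annuity FV: 2,000,000 = 8,325 × [((1+r)^n − 1)/r].
(1+r)^n = 1 + 2,000,000 × r / 8,325, so n = ln(1 + 2,000,000·r/8,325) / ln(1+r) = 70.38.
Round up to a whole number of payments: n = 71.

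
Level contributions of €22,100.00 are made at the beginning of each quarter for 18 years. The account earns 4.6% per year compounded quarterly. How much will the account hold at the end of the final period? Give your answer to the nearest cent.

€2,484,126.00

This is an annuity due: 72 deposits of €22,100.00 at the beginning of each quarter.
Periodic rate r = 0.046/4 per quarter; n is counted in quarters.
FV = PMT × [((1+r)^n − 1)/r] × (1+r) = 22,100 × [(1+r)^72 − 1] / r × (1+r) = €2,484,126.00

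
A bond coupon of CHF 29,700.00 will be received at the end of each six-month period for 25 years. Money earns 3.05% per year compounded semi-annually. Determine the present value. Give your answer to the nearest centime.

CHF 1,033,771.40

This is an ordinary annuity: 50 payments of CHF 29,700.00 at the end of each six-month period.
Periodic rate r = 0.0305/2 per half-year; n is counted in half-years.
PV = PMT × [(1 − (1+r)^−n)/r] = 29,700 × [1 − (1+r)^−50] / r = CHF 1,033,771.40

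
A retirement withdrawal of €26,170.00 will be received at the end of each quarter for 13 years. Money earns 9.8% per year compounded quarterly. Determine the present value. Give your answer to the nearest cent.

This is an ordinary annuity: 52 payments of €26,170.00 at the end of each quarter.
Periodic rate r = 0.098/4 per quarter; n is counted in quarters.
PV = PMT × [(1 − (1+r)^−n)/r] = 26,170 × [1 − (1+r)^−52] / r = €764,763.27

€764,763.27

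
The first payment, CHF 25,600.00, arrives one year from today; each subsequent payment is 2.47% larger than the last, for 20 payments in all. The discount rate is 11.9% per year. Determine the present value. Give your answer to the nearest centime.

Periodic rate r = 0.119 per year.
Growing ordinary annuity: PV = PMT₁ × [1 − ((1+g)/(1+r))^n] / (r − g) = 25,600 × [1 − ((1+0.0247)/(1+r))^20] / (r − 0.0247) = CHF 224,801.50.

CHF 224,801.50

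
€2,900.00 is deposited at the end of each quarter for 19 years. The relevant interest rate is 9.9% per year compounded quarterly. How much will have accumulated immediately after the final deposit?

This is an ordinary annuity: 76 deposits of €2,900.00 at the end of each quarter.
Periodic rate r = 0.099/4 per quarter; n is counted in quarters.
FV = PMT × [((1+r)^n − 1)/r] = 2,900 × [(1+r)^76 − 1] / r = €634,079.60

€634,079.60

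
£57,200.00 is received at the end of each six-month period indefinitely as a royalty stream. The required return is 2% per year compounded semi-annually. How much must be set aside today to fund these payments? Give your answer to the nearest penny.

£5,720,000.00

Periodic rate r = 0.02/2 per half-year.
Level perpetuity: PV = PMT / r = 57,200 / (0.02/2) = £5,720,000.00.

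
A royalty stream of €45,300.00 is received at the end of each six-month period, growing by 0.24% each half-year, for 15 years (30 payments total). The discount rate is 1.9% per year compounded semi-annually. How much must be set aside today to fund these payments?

Periodic rate r = 0.019/2 per half-year; n is counted in half-years.
Growing ordinary annuity: PV = PMT₁ × [1 − ((1+g)/(1+r))^n] / (r − g) = 45,300 × [1 − ((1+0.0024)/(1+r))^30] / (r − 0.0024) = €1,217,522.19.

€1,217,522.19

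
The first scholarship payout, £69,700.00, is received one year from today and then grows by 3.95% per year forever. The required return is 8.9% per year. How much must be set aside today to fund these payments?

£1,408,080.81

Periodic rate r = 0.089 per year.
Growing perpetuity (Gordon): PV = PMT₁ / (r − g) = 69,700 / (r − 0.0395) = £1,408,080.81.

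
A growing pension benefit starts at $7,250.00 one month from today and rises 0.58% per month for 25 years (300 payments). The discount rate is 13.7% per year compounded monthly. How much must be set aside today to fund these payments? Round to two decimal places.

Periodic rate r = 0.137/12 per month; n is counted in months.
Growing ordinary annuity: PV = PMT₁ × [1 − ((1+g)/(1+r))^n] / (r − g) = 7,250 × [1 − ((1+0.0058)/(1+r))^300] / (r − 0.0058) = $1,047,963.00.

$1,047,963.00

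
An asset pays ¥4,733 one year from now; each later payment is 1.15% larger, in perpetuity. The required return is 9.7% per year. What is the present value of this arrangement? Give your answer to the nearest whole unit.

¥55,357

Periodic rate r = 0.097 per year.
Growing perpetuity (Gordon): PV = PMT₁ / (r − g) = 4,733 / (r − 0.0115) = ¥55,357.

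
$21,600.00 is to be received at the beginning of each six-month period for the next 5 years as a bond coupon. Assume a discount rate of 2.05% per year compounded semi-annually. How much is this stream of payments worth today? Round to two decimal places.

This is an annuity due: 10 payments of $21,600.00 at the beginning of each six-month period.
Periodic rate r = 0.0205/2 per half-year; n is counted in half-years.
PV = PMT × [(1 − (1+r)^−n)/r] × (1+r) = 21,600 × [1 − (1+r)^−10] / r × (1+r) = $206,400.23

$206,400.23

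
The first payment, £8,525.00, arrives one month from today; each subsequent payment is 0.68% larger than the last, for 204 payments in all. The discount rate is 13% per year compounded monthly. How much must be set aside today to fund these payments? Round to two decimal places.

Periodic rate r = 0.13/12 per month; n is counted in months.
Growing ordinary annuity: PV = PMT₁ × [1 − ((1+g)/(1+r))^n] / (r − g) = 8,525 × [1 − ((1+0.0068)/(1+r))^204] / (r − 0.0068) = £1,178,628.44.

£1,178,628.44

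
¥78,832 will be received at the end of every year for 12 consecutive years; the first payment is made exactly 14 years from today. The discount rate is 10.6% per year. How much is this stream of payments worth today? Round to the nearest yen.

Ordinary annuity of 12 payments, first payment at period 14.
Periodic rate r = 0.106 per year.
The ordinary-annuity PV formula values the stream one period before the first payment (period 13); discount that back 13 periods:
PV₀ = 78,832 × [1 − (1+r)^−12] / r × (1+r)^−13 = ¥140,802

¥140,802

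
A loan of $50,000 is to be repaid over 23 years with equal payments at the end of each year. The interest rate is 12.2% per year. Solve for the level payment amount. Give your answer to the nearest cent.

$6,564.94

Level ordinary annuity; solve PV = PMT × [(1 − (1+r)^−n)/r] for PMT.
Periodic rate r = 0.122 per year.
With n = 23: PMT = 50,000 / ([(1 − (1+r)^−n)/r]) = $6,564.94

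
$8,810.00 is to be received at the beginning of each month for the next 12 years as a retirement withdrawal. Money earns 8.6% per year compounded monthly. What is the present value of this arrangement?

This is an annuity due: 144 payments of $8,810.00 at the beginning of each month.
Periodic rate r = 0.086/12 per month; n is counted in months.
PV = PMT × [(1 − (1+r)^−n)/r] × (1+r) = 8,810 × [1 − (1+r)^−144] / r × (1+r) = $795,354.21

$795,354.21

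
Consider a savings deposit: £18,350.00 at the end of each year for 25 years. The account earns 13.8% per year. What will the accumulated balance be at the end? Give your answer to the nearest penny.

£3,234,574.96

This is an ordinary annuity: 25 deposits of £18,350.00 at the end of each year.
Periodic rate r = 0.138 per year.
FV = PMT × [((1+r)^n − 1)/r] = 18,350 × [(1+r)^25 − 1] / r = £3,234,574.96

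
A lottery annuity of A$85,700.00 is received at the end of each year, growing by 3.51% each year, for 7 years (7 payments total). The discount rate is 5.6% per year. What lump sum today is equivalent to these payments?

A$535,447.81

Periodic rate r = 0.056 per year.
Growing ordinary annuity: PV = PMT₁ × [1 − ((1+g)/(1+r))^n] / (r − g) = 85,700 × [1 − ((1+0.0351)/(1+r))^7] / (r − 0.0351) = A$535,447.81.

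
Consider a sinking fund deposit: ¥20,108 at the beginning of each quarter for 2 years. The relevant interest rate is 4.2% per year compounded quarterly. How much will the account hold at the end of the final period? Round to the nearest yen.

¥168,654

This is an annuity due: 8 deposits of ¥20,108 at the beginning of each quarter.
Periodic rate r = 0.042/4 per quarter; n is counted in quarters.
FV = PMT × [((1+r)^n − 1)/r] × (1+r) = 20,108 × [(1+r)^8 − 1] / r × (1+r) = ¥168,654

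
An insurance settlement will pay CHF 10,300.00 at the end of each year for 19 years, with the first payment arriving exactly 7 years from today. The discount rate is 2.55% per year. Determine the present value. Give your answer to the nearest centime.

CHF 132,051.33

Ordinary annuity of 19 payments, first payment at period 7.
Periodic rate r = 0.0255 per year.
The ordinary-annuity PV formula values the stream one period before the first payment (period 6); discount that back 6 periods:
PV₀ = 10,300 × [1 − (1+r)^−19] / r × (1+r)^−6 = CHF 132,051.33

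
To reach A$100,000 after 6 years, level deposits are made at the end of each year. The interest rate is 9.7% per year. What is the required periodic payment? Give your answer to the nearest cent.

A$13,059.25

Level ordinary annuity; solve FV = PMT × [((1+r)^n − 1)/r] for PMT.
Periodic rate r = 0.097 per year.
With n = 6: PMT = 100,000 / ([((1+r)^n − 1)/r]) = A$13,059.25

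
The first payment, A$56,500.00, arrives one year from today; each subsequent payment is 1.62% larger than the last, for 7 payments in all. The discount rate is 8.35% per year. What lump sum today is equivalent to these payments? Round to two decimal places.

Periodic rate r = 0.0835 per year.
Growing ordinary annuity: PV = PMT₁ × [1 − ((1+g)/(1+r))^n] / (r − g) = 56,500 × [1 − ((1+0.0162)/(1+r))^7] / (r − 0.0162) = A$303,622.60.

A$303,622.60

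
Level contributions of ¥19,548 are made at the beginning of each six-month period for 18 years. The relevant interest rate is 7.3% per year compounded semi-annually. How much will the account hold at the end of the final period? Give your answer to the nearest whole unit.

¥1,462,670

This is an annuity due: 36 deposits of ¥19,548 at the beginning of each six-month period.
Periodic rate r = 0.073/2 per half-year; n is counted in half-years.
FV = PMT × [((1+r)^n − 1)/r] × (1+r) = 19,548 × [(1+r)^36 − 1] / r × (1+r) = ¥1,462,670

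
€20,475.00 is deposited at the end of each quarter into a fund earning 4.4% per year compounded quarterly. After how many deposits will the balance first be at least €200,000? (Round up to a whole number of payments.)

10 payments

Periodic rate r = 0.044/4 per quarter; n is counted in quarters.
Ordinary annuity FV: 200,000 = 20,475 × [((1+r)^n − 1)/r].
(1+r)^n = 1 + 200,000 × r / 20,475, so n = ln(1 + 200,000·r/20,475) / ln(1+r) = 9.33.
Round up to a whole number of payments: n = 10.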